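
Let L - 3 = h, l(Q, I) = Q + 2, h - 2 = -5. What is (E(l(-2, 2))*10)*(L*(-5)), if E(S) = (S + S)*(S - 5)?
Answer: 0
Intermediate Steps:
h = -3 (h = 2 - 5 = -3)
l(Q, I) = 2 + Q
L = 0 (L = 3 - 3 = 0)
E(S) = 2*S*(-5 + S) (E(S) = (2*S)*(-5 + S) = 2*S*(-5 + S))
(E(l(-2, 2))*10)*(L*(-5)) = ((2*(2 - 2)*(-5 + (2 - 2)))*10)*(0*(-5)) = ((2*0*(-5 + 0))*10)*0 = ((2*0*(-5))*10)*0 = (0*10)*0 = 0*0 = 0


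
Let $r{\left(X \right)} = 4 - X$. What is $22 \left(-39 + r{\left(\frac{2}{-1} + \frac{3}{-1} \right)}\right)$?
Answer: $-660$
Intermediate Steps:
$22 \left(-39 + r{\left(\frac{2}{-1} + \frac{3}{-1} \right)}\right) = 22 \left(-39 + \left(4 - \left(\frac{2}{-1} + \frac{3}{-1}\right)\right)\right) = 22 \left(-39 + \left(4 - \left(2 \left(-1\right) + 3 \left(-1\right)\right)\right)\right) = 22 \left(-39 + \left(4 - \left(-2 - 3\right)\right)\right) = 22 \left(-39 + \left(4 - -5\right)\right) = 22 \left(-39 + \left(4 + 5\right)\right) = 22 \left(-39 + 9\right) = 22 \left(-30\right) = -660$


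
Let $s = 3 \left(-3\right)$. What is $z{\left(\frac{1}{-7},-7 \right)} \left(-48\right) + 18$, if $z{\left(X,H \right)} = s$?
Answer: $450$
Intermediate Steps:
$s = -9$
$z{\left(X,H \right)} = -9$
$z{\left(\frac{1}{-7},-7 \right)} \left(-48\right) + 18 = \left(-9\right) \left(-48\right) + 18 = 432 + 18 = 450$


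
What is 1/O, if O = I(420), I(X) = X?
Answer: 1/420 ≈ 0.0023810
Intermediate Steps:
O = 420
1/O = 1/420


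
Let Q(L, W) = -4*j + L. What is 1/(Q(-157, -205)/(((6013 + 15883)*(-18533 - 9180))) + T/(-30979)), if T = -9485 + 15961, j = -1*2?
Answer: -18798176407192/3929657103777 ≈ -4.7837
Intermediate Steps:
j = -2
Q(L, W) = 8 + L (Q(L, W) = -4*(-2) + L = 8 + L)
T = 6476
1/(Q(-157, -205)/(((6013 + 15883)*(-18533 - 9180))) + T/(-30979)) = 1/((8 - 157)/(((6013 + 15883)*(-18533 - 9180))) + 6476/(-30979)) = 1/(-149/(21896*(-27713)) + 6476*(-1/30979)) = 1/(-149/(-606803848) - 6476/30979) = 1/(-149*(-1/606803848) - 6476/30979) = 1/(149/606803848 - 6476/30979) = 1/(-3929657103777/18798176407192) = -18798176407192/3929657103777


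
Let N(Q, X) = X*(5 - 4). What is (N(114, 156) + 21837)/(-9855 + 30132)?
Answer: 7331/6759 ≈ 1.0846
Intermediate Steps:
N(Q, X) = X (N(Q, X) = X*1 = X)
(N(114, 156) + 21837)/(-9855 + 30132) = (156 + 21837)/(-9855 + 30132) = 21993/20277 = 21993*(1/20277) = 7331/6759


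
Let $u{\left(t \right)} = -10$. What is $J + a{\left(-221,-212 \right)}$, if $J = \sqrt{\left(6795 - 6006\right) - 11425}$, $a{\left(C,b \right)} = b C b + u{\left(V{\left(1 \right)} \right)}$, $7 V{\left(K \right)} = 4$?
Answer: $-9932634 + 2 i \sqrt{2659} \approx -9.9326 \cdot 10^{6} + 103.13 i$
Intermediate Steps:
$V{\left(K \right)} = \frac{4}{7}$ ($V{\left(K \right)} = \frac{1}{7} \cdot 4 = \frac{4}{7}$)
$a{\left(C,b \right)} = -10 + C b^{2}$ ($a{\left(C,b \right)} = b C b - 10 = C b b - 10 = C b^{2} - 10 = -10 + C b^{2}$)
$J = 2 i \sqrt{2659}$ ($J = \sqrt{\left(6795 - 6006\right) - 11425} = \sqrt{789 - 11425} = \sqrt{-10636} = 2 i \sqrt{2659} \approx 103.13 i$)
$J + a{\left(-221,-212 \right)} = 2 i \sqrt{2659} - \left(10 + 221 \left(-212\right)^{2}\right) = 2 i \sqrt{2659} - 9932634 = -9932634 + 2 i \sqrt{2659}$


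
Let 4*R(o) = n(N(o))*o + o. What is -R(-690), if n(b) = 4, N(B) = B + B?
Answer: 1725/2 ≈ 862.50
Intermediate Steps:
N(B) = 2*B
R(o) = 5*o/4 (R(o) = (4*o + o)/4 = (5*o)/4 = 5*o/4)
-R(-690) = -5*(-690)/4 = -1*(-1725/2) = 1725/2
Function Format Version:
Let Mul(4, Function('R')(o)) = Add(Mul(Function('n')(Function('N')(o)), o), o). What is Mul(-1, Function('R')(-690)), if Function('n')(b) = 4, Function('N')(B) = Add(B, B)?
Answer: Rational(1725, 2) ≈ 862.50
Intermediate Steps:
Function('N')(B) = Mul(2, B)
Function('R')(o) = Mul(Rational(5, 4), o) (Function('R')(o) = Mul(Rational(1, 4), Add(Mul(4, o), o)) = Mul(Rational(1, 4), Mul(5, o)) = Mul(Rational(5, 4), o))
Mul(-1, Function('R')(-690)) = Mul(-1, Mul(Rational(5, 4), -690)) = Mul(-1, Rational(-1725, 2)) = Rational(1725, 2)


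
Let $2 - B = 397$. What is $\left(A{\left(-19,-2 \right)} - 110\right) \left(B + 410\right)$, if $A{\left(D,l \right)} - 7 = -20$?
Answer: $-1845$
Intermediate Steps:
$B = -395$ ($B = 2 - 397 = -395$)
$A{\left(D,l \right)} = -13$ ($A{\left(D,l \right)} = 7 - 20 = -13$)
$\left(A{\left(-19,-2 \right)} - 110\right) \left(B + 410\right) = \left(-13 - 110\right) \left(-395 + 410\right) = \left(-123\right) 15 = -1845$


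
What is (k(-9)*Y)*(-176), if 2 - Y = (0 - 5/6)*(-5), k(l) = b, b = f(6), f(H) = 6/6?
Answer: 1144/3 ≈ 381.33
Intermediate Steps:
f(H) = 1 (f(H) = 6*(⅙) = 1)
b = 1
k(l) = 1
Y = -13/6 (Y = 2 - (0 - 5/6)*(-5) = 2 - (0 - 5*⅙)*(-5) = 2 - (0 - ⅚)*(-5) = 2 - (-5)*(-5)/6 = 2 - 1*25/6 = 2 - 25/6 = -13/6 ≈ -2.1667)
(k(-9)*Y)*(-176) = (1*(-13/6))*(-176) = -13/6*(-176) = 1144/3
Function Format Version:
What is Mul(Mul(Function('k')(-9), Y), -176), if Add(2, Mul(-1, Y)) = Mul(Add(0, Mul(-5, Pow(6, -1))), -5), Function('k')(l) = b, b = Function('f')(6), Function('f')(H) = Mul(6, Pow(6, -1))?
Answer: Rational(1144, 3) ≈ 381.33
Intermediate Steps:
Function('f')(H) = 1 (Function('f')(H) = Mul(6, Rational(1, 6)) = 1)
b = 1
Function('k')(l) = 1
Y = Rational(-13, 6) (Y = Add(2, Mul(-1, Mul(Add(0, Mul(-5, Pow(6, -1))), -5))) = Add(2, Mul(-1, Mul(Add(0, Mul(-5, Rational(1, 6))), -5))) = Add(2, Mul(-1, Mul(Add(0, Rational(-5, 6)), -5))) = Add(2, Mul(-1, Mul(Rational(-5, 6), -5))) = Add(2, Mul(-1, Rational(25, 6))) = Add(2, Rational(-25, 6)) = Rational(-13, 6) ≈ -2.1667)
Mul(Mul(Function('k')(-9), Y), -176) = Mul(Mul(1, Rational(-13, 6)), -176) = Mul(Rational(-13, 6), -176) = Rational(1144, 3)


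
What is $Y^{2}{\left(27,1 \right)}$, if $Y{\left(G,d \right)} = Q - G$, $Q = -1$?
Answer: $784$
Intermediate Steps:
$Y{\left(G,d \right)} = -1 - G$
$Y^{2}{\left(27,1 \right)} = \left(-1 - 27\right)^{2} = \left(-28\right)^{2} = 784$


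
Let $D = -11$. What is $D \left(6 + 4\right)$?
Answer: $-110$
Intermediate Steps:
$D \left(6 + 4\right) = - 11 \left(6 + 4\right) = \left(-11\right) 10 = -110$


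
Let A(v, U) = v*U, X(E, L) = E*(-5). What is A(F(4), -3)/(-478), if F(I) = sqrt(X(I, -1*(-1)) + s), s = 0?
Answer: 3*I*sqrt(5)/239 ≈ 0.028068*I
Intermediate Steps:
X(E, L) = -5*E
F(I) = sqrt(5)*sqrt(-I) (F(I) = sqrt(-5*I + 0) = sqrt(-5*I) = sqrt(5)*sqrt(-I))
A(v, U) = U*v
A(F(4), -3)/(-478) = -3*sqrt(5)*sqrt(-1*4)/(-478) = -3*sqrt(5)*sqrt(-4)*(-1/478) = -3*sqrt(5)*2*I*(-1/478) = -6*I*sqrt(5)*(-1/478) = 3*I*sqrt(5)/239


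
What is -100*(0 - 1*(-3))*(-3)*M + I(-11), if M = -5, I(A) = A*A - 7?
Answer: -4386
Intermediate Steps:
I(A) = -7 + A² (I(A) = A² - 7 = -7 + A²)
-100*(0 - 1*(-3))*(-3)*M + I(-11) = -100*(0 - 1*(-3))*(-3)*(-5) + (-7 + (-11)²) = -100*(0 + 3)*(-3)*(-5) + (-7 + 121) = -100*3*(-3)*(-5) + 114 = -(-900)*(-5) + 114 = -100*45 + 114 = -4500 + 114 = -4386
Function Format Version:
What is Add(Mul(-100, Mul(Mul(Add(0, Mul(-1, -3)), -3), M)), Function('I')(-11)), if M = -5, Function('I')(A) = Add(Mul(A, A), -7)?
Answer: -4386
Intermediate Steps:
Function('I')(A) = Add(-7, Pow(A, 2)) (Function('I')(A) = Add(Pow(A, 2), -7) = Add(-7, Pow(A, 2)))
Add(Mul(-100, Mul(Mul(Add(0, Mul(-1, -3)), -3), M)), Function('I')(-11)) = Add(Mul(-100, Mul(Mul(Add(0, Mul(-1, -3)), -3), -5)), Add(-7, Pow(-11, 2))) = Add(Mul(-100, Mul(Mul(Add(0, 3), -3), -5)), Add(-7, 121)) = Add(Mul(-100, Mul(Mul(3, -3), -5)), 114) = Add(Mul(-100, Mul(-9, -5)), 114) = Add(Mul(-100, 45), 114) = Add(-4500, 114) = -4386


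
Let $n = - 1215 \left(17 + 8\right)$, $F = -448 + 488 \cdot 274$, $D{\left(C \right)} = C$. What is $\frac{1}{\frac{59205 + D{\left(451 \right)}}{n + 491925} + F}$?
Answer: $\frac{230775}{30754029428} \approx 7.5039 \cdot 10^{-6}$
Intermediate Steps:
$F = 133264$ ($F = -448 + 133712 = 133264$)
$n = -30375$ ($n = \left(-1215\right) 25 = -30375$)
$\frac{1}{\frac{59205 + D{\left(451 \right)}}{n + 491925} + F} = \frac{1}{\frac{59205 + 451}{-30375 + 491925} + 133264} = \frac{1}{\frac{59656}{461550} + 133264} = \frac{1}{59656 \cdot \frac{1}{461550} + 133264} = \frac{1}{\frac{29828}{230775} + 133264} = \frac{1}{\frac{30754029428}{230775}} = \frac{230775}{30754029428}$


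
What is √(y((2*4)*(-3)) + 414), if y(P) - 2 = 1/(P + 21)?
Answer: √3741/3 ≈ 20.388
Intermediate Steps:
y(P) = 2 + 1/(21 + P) (y(P) = 2 + 1/(P + 21) = 2 + 1/(21 + P))
√(y((2*4)*(-3)) + 414) = √((43 + 2*((2*4)*(-3)))/(21 + (2*4)*(-3)) + 414) = √((43 + 2*(8*(-3)))/(21 + 8*(-3)) + 414) = √((43 + 2*(-24))/(21 - 24) + 414) = √((43 - 48)/(-3) + 414) = √(-⅓*(-5) + 414) = √(5/3 + 414) = √(1247/3) = √3741/3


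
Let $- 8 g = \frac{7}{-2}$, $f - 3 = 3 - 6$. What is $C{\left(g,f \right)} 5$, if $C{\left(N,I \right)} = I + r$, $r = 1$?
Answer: $5$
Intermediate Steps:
$f = 0$ ($f = 3 + \left(3 - 6\right) = 3 - 3 = 0$)
$g = \frac{7}{16}$ ($g = - \frac{7 \frac{1}{-2}}{8} = - \frac{7 \left(- \frac{1}{2}\right)}{8} = \left(- \frac{1}{8}\right) \left(- \frac{7}{2}\right) = \frac{7}{16} \approx 0.4375$)
$C{\left(N,I \right)} = 1 + I$ ($C{\left(N,I \right)} = I + 1 = 1 + I$)
$C{\left(g,f \right)} 5 = \left(1 + 0\right) 5 = 1 \cdot 5 = 5$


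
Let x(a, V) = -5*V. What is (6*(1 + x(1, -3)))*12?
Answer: 1152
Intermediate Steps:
(6*(1 + x(1, -3)))*12 = (6*(1 - 5*(-3)))*12 = (6*(1 + 15))*12 = (6*16)*12 = 96*12 = 1152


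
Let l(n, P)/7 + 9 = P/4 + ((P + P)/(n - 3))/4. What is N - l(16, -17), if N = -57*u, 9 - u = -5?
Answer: -36435/52 ≈ -700.67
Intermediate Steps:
u = 14 (u = 9 - 1*(-5) = 9 + 5 = 14)
N = -798 (N = -57*14 = -798)
l(n, P) = -63 + 7*P/4 + 7*P/(2*(-3 + n)) (l(n, P) = -63 + 7*(P/4 + ((P + P)/(n - 3))/4) = -63 + 7*(P*(¼) + ((2*P)/(-3 + n))*(¼)) = -63 + 7*(P/4 + (2*P/(-3 + n))*(¼)) = -63 + 7*(P/4 + P/(2*(-3 + n))) = -63 + (7*P/4 + 7*P/(2*(-3 + n))) = -63 + 7*P/4 + 7*P/(2*(-3 + n)))
N - l(16, -17) = -798 - 7*(108 - 1*(-17) - 36*16 - 17*16)/(4*(-3 + 16)) = -798 - 7*(108 + 17 - 576 - 272)/(4*13) = -798 - 7*(-723)/(4*13) = -798 - 1*(-5061/52) = -798 + 5061/52 = -36435/52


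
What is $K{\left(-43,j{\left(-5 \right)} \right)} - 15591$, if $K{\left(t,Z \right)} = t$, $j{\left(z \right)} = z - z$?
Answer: $-15634$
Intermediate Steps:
$j{\left(z \right)} = 0$
$K{\left(-43,j{\left(-5 \right)} \right)} - 15591 = -43 - 15591 = -15634$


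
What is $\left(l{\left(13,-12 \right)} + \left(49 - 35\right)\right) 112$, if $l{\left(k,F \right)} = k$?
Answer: $3024$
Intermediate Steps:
$\left(l{\left(13,-12 \right)} + \left(49 - 35\right)\right) 112 = \left(13 + \left(49 - 35\right)\right) 112 = \left(13 + 14\right) 112 = 27 \cdot 112 = 3024$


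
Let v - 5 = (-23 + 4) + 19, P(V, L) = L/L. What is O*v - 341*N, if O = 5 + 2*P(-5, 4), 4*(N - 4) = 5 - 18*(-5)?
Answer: -37711/4 ≈ -9427.8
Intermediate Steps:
N = 111/4 (N = 4 + (5 - 18*(-5))/4 = 4 + (5 + 90)/4 = 4 + (1/4)*95 = 4 + 95/4 = 111/4 ≈ 27.750)
P(V, L) = 1
v = 5 (v = 5 + ((-23 + 4) + 19) = 5 + (-19 + 19) = 5 + 0 = 5)
O = 7 (O = 5 + 2*1 = 5 + 2 = 7)
O*v - 341*N = 7*5 - 341*111/4 = 35 - 37851/4 = -37711/4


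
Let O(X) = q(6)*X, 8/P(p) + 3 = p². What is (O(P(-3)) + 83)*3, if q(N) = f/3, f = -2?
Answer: 739/3 ≈ 246.33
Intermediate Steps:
P(p) = 8/(-3 + p²)
q(N) = -⅔ (q(N) = -2/3 = -2*⅓ = -⅔)
O(X) = -2*X/3
(O(P(-3)) + 83)*3 = (-16/(3*(-3 + (-3)²)) + 83)*3 = (-16/(3*(-3 + 9)) + 83)*3 = (-16/(3*6) + 83)*3 = (-⅔*4/3 + 83)*3 = (-8/9 + 83)*3 = (739/9)*3 = 739/3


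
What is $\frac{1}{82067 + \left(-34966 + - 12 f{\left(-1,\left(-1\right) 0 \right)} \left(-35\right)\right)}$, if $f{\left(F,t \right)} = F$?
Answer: $\frac{1}{46681} \approx 2.1422 \cdot 10^{-5}$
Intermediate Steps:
$\frac{1}{82067 + \left(-34966 + - 12 f{\left(-1,\left(-1\right) 0 \right)} \left(-35\right)\right)} = \frac{1}{82067 - \left(34966 - \left(-12\right) \left(-1\right) \left(-35\right)\right)} = \frac{1}{82067 + \left(-34966 + 12 \left(-35\right)\right)} = \frac{1}{82067 - 35386} = \frac{1}{46681}$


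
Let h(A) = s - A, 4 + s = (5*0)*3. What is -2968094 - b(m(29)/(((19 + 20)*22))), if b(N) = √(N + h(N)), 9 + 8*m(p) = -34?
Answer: -2968094 - 2*I ≈ -2.9681e+6 - 2.0*I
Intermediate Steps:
m(p) = -43/8 (m(p) = -9/8 + (⅛)*(-34) = -9/8 - 17/4 = -43/8)
s = -4 (s = -4 + (5*0)*3 = -4 + 0*3 = -4 + 0 = -4)
h(A) = -4 - A
b(N) = 2*I (b(N) = √(N + (-4 - N)) = √(-4) = 2*I)
-2968094 - b(m(29)/(((19 + 20)*22))) = -2968094 - 2*I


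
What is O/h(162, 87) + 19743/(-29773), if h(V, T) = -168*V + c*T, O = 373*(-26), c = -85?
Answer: -394586419/1030473303 ≈ -0.38292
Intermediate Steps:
O = -9698
h(V, T) = -168*V - 85*T
O/h(162, 87) + 19743/(-29773) = -9698/(-168*162 - 85*87) + 19743/(-29773) = -9698/(-27216 - 7395) + 19743*(-1/29773) = -9698/(-34611) - 19743/29773 = -9698*(-1/34611) - 19743/29773 = 9698/34611 - 19743/29773 = -394586419/1030473303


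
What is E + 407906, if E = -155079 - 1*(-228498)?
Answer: 481325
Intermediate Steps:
E = 73419 (E = -155079 + 228498 = 73419)
E + 407906 = 73419 + 407906 = 481325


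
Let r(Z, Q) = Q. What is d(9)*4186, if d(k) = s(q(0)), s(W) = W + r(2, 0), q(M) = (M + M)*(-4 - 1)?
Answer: 0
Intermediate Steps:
q(M) = -10*M (q(M) = (2*M)*(-5) = -10*M)
s(W) = W (s(W) = W + 0 = W)
d(k) = 0 (d(k) = -10*0 = 0)
d(9)*4186 = 0*4186 = 0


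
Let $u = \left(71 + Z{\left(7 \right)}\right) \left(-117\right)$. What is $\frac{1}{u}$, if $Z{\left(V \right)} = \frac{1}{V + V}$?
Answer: $- \frac{14}{116415} \approx -0.00012026$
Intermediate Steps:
$Z{\left(V \right)} = \frac{1}{2 V}$
$u = - \frac{116415}{14}$ ($u = \left(71 + \frac{1}{2 \cdot 7}\right) \left(-117\right) = \left(71 + \frac{1}{2} \cdot \frac{1}{7}\right) \left(-117\right) = \left(71 + \frac{1}{14}\right) \left(-117\right) = \frac{995}{14} \left(-117\right) = - \frac{116415}{14} \approx -8315.4$)
$\frac{1}{u} = \frac{1}{- \frac{116415}{14}} = - \frac{14}{116415}$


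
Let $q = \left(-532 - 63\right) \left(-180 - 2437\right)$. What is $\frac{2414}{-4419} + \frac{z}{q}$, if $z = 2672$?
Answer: $- \frac{3747068042}{6880891185} \approx -0.54456$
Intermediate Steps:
$q = 1557115$ ($q = \left(-532 + \left(-245 + 182\right)\right) \left(-2617\right) = \left(-532 - 63\right) \left(-2617\right) = \left(-595\right) \left(-2617\right) = 1557115$)
$\frac{2414}{-4419} + \frac{z}{q} = \frac{2414}{-4419} + \frac{2672}{1557115} = 2414 \left(- \frac{1}{4419}\right) + 2672 \cdot \frac{1}{1557115} = - \frac{2414}{4419} + \frac{2672}{1557115} = - \frac{3747068042}{6880891185}$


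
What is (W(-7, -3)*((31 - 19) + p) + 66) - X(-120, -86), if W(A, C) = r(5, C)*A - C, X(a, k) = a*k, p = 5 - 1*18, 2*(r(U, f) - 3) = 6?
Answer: -10215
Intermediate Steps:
r(U, f) = 6 (r(U, f) = 3 + (½)*6 = 3 + 3 = 6)
p = -13 (p = 5 - 18 = -13)
W(A, C) = -C + 6*A (W(A, C) = 6*A - C = -C + 6*A)
(W(-7, -3)*((31 - 19) + p) + 66) - X(-120, -86) = ((-1*(-3) + 6*(-7))*((31 - 19) - 13) + 66) - (-120)*(-86) = ((3 - 42)*(12 - 13) + 66) - 1*10320 = (-39*(-1) + 66) - 10320 = (39 + 66) - 10320 = 105 - 10320 = -10215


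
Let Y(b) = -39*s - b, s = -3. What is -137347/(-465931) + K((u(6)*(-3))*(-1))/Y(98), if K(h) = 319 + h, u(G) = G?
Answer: 159628340/8852689 ≈ 18.032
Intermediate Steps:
Y(b) = 117 - b (Y(b) = -39*(-3) - b = 117 - b)
-137347/(-465931) + K((u(6)*(-3))*(-1))/Y(98) = -137347/(-465931) + (319 + (6*(-3))*(-1))/(117 - 1*98) = -137347*(-1/465931) + (319 - 18*(-1))/(117 - 98) = 137347/465931 + (319 + 18)/19 = 137347/465931 + 337*(1/19) = 137347/465931 + 337/19 = 159628340/8852689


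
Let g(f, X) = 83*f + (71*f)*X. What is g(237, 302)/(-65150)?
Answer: -204057/2606 ≈ -78.303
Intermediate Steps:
g(f, X) = 83*f + 71*X*f
g(237, 302)/(-65150) = (237*(83 + 71*302))/(-65150) = (237*(83 + 21442))*(-1/65150) = (237*21525)*(-1/65150) = 5101425*(-1/65150) = -204057/2606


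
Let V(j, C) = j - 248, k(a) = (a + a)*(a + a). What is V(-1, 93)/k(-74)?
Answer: -249/21904 ≈ -0.011368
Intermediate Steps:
k(a) = 4*a² (k(a) = (2*a)*(2*a) = 4*a²)
V(j, C) = -248 + j
V(-1, 93)/k(-74) = (-248 - 1)/((4*(-74)²)) = -249/(4*5476) = -249/21904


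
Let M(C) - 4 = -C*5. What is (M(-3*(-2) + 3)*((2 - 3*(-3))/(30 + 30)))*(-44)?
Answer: 4961/15 ≈ 330.73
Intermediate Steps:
M(C) = 4 - 5*C (M(C) = 4 - C*5 = 4 - 5*C)
(M(-3*(-2) + 3)*((2 - 3*(-3))/(30 + 30)))*(-44) = ((4 - 5*(-3*(-2) + 3))*((2 - 3*(-3))/(30 + 30)))*(-44) = ((4 - 5*(6 + 3))*((2 + 9)/60))*(-44) = ((4 - 5*9)*(11*(1/60)))*(-44) = ((4 - 45)*(11/60))*(-44) = -41*11/60*(-44) = -451/60*(-44) = 4961/15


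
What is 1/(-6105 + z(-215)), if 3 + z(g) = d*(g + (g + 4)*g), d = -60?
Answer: -1/2715108 ≈ -3.6831e-7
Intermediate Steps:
z(g) = -3 - 60*g - 60*g*(4 + g) (z(g) = -3 - 60*(g + (g + 4)*g) = -3 - 60*(g + (4 + g)*g) = -3 - 60*(g + g*(4 + g)) = -3 + (-60*g - 60*g*(4 + g)) = -3 - 60*g - 60*g*(4 + g))
1/(-6105 + z(-215)) = 1/(-6105 + (-3 - 300*(-215) - 60*(-215)²)) = 1/(-6105 + (-3 + 64500 - 60*46225)) = 1/(-6105 + (-3 + 64500 - 2773500)) = 1/(-6105 - 2709003) = 1/(-2715108) = -1/2715108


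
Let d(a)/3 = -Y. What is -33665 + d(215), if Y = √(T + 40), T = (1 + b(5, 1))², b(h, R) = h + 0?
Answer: -33665 - 6*√19 ≈ -33691.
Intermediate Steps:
b(h, R) = h
T = 36 (T = (1 + 5)² = 6² = 36)
Y = 2*√19 (Y = √(36 + 40) = √76 = 2*√19 ≈ 8.7178)
d(a) = -6*√19 (d(a) = 3*(-2*√19) = -6*√19)
-33665 + d(215) = -33665 - 6*√19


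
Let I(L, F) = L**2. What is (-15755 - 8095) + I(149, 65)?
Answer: -1649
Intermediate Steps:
(-15755 - 8095) + I(149, 65) = (-15755 - 8095) + 149**2 = -23850 + 22201 = -1649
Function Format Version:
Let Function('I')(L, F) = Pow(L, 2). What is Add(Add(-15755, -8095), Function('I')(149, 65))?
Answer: -1649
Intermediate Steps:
Add(Add(-15755, -8095), Function('I')(149, 65)) = Add(Add(-15755, -8095), Pow(149, 2)) = Add(-23850, 22201) = -1649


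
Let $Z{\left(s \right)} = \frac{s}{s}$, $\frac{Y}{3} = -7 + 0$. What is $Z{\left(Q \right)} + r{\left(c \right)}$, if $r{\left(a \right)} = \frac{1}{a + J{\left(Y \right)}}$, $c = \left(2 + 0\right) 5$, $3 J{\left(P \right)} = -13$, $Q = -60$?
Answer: $\frac{20}{17} \approx 1.1765$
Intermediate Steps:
$Y = -21$ ($Y = 3 \left(-7 + 0\right) = 3 \left(-7\right) = -21$)
$J{\left(P \right)} = - \frac{13}{3}$ ($J{\left(P \right)} = \frac{1}{3} \left(-13\right) = - \frac{13}{3}$)
$c = 10$ ($c = 2 \cdot 5 = 10$)
$Z{\left(s \right)} = 1$
$r{\left(a \right)} = \frac{1}{- \frac{13}{3} + a}$ ($r{\left(a \right)} = \frac{1}{a - \frac{13}{3}} = \frac{1}{- \frac{13}{3} + a}$)
$Z{\left(Q \right)} + r{\left(c \right)} = 1 + \frac{3}{-13 + 3 \cdot 10} = 1 + \frac{3}{-13 + 30} = 1 + \frac{3}{17} = \frac{20}{17}$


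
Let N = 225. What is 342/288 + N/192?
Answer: 151/64 ≈ 2.3594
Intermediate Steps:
342/288 + N/192 = 342/288 + 225/192 = 342*(1/288) + 225*(1/192) = 19/16 + 75/64 = 151/64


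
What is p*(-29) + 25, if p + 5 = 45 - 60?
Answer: 605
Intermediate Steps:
p = -20 (p = -5 + (45 - 60) = -5 - 15 = -20)
p*(-29) + 25 = -20*(-29) + 25 = 580 + 25 = 605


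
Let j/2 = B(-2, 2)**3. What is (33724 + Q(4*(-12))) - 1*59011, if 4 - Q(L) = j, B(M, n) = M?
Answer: -25267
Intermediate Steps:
j = -16 (j = 2*(-2)**3 = 2*(-8) = -16)
Q(L) = 20 (Q(L) = 4 - 1*(-16) = 4 + 16 = 20)
(33724 + Q(4*(-12))) - 1*59011 = (33724 + 20) - 1*59011 = 33744 - 59011 = -25267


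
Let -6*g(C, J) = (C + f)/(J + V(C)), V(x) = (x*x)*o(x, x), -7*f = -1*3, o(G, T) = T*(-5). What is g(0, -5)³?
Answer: 1/343000 ≈ 2.9155e-6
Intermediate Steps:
o(G, T) = -5*T
f = 3/7 (f = -(-1)*3/7 = -⅐*(-3) = 3/7 ≈ 0.42857)
V(x) = -5*x³ (V(x) = (x*x)*(-5*x) = x²*(-5*x) = -5*x³)
g(C, J) = -(3/7 + C)/(6*(J - 5*C³)) (g(C, J) = -(C + 3/7)/(6*(J - 5*C³)) = -(3/7 + C)/(6*(J - 5*C³)))
g(0, -5)³ = ((3 + 7*0)/(42*(-1*(-5) + 5*0³)))³ = ((3 + 0)/(42*(5 + 5*0)))³ = ((1/42)*3/(5 + 0))³ = ((1/42)*3/5)³ = ((1/42)*(⅕)*3)³ = (1/70)³ = 1/343000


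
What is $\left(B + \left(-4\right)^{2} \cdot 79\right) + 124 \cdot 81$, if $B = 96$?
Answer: $11404$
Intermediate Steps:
$\left(B + \left(-4\right)^{2} \cdot 79\right) + 124 \cdot 81 = \left(96 + \left(-4\right)^{2} \cdot 79\right) + 124 \cdot 81 = \left(96 + 16 \cdot 79\right) + 10044 = \left(96 + 1264\right) + 10044 = 1360 + 10044 = 11404$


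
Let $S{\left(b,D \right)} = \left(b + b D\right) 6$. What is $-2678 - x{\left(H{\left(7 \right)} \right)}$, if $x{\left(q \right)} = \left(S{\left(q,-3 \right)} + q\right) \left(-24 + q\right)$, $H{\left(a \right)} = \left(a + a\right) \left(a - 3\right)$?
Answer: $17034$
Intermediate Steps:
$S{\left(b,D \right)} = 6 b + 6 D b$ ($S{\left(b,D \right)} = \left(b + D b\right) 6 = 6 b + 6 D b$)
$H{\left(a \right)} = 2 a \left(-3 + a\right)$
$x{\left(q \right)} = - 11 q \left(-24 + q\right)$ ($x{\left(q \right)} = \left(6 q \left(1 - 3\right) + q\right) \left(-24 + q\right) = \left(6 q \left(-2\right) + q\right) \left(-24 + q\right) = \left(- 12 q + q\right) \left(-24 + q\right) = - 11 q \left(-24 + q\right)$)
$-2678 - x{\left(H{\left(7 \right)} \right)} = -2678 - 11 \cdot 2 \cdot 7 \left(-3 + 7\right) \left(24 - 2 \cdot 7 \left(-3 + 7\right)\right) = -2678 - 11 \cdot 2 \cdot 7 \cdot 4 \left(24 - 2 \cdot 7 \cdot 4\right) = -2678 - 11 \cdot 56 \left(24 - 56\right) = -2678 - 11 \cdot 56 \left(-32\right) = -2678 - -19712 = -2678 + 19712 = 17034$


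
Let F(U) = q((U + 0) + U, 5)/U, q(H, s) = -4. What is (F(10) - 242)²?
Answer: 1468944/25 ≈ 58758.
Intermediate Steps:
F(U) = -4/U
(F(10) - 242)² = (-4/10 - 242)² = (-4*⅒ - 242)² = (-⅖ - 242)² = (-1212/5)² = 1468944/25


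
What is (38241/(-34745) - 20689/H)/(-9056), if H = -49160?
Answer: 232217651/3093645879040 ≈ 7.5063e-5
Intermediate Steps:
(38241/(-34745) - 20689/H)/(-9056) = (38241/(-34745) - 20689/(-49160))/(-9056) = (38241*(-1/34745) - 20689*(-1/49160))*(-1/9056) = (-38241/34745 + 20689/49160)*(-1/9056) = -232217651/341612840*(-1/9056) = 232217651/3093645879040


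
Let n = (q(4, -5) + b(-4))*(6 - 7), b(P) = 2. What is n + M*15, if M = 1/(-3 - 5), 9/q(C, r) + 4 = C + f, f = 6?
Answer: -43/8 ≈ -5.3750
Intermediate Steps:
q(C, r) = 9/(2 + C) (q(C, r) = 9/(-4 + (C + 6)) = 9/(-4 + (6 + C)) = 9/(2 + C))
M = -1/8 (M = 1/(-8) = -1/8 ≈ -0.12500)
n = -7/2 (n = (9/(2 + 4) + 2)*(6 - 7) = (9/6 + 2)*(-1) = (9*(1/6) + 2)*(-1) = (3/2 + 2)*(-1) = (7/2)*(-1) = -7/2 ≈ -3.5000)
n + M*15 = -7/2 - 1/8*15 = -7/2 - 15/8 = -43/8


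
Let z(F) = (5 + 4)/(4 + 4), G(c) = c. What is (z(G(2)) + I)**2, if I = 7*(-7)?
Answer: 146689/64 ≈ 2292.0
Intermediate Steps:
I = -49
z(F) = 9/8
(z(G(2)) + I)**2 = (9/8 - 49)**2 = (-383/8)**2 = 146689/64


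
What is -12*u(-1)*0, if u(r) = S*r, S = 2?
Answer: 0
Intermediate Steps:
u(r) = 2*r
-12*u(-1)*0 = -24*(-1)*0 = -12*(-2)*0 = 24*0 = 0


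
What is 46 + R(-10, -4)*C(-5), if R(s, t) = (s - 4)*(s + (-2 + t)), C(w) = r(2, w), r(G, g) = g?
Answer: -1074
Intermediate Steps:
C(w) = w
R(s, t) = (-4 + s)*(-2 + s + t)
46 + R(-10, -4)*C(-5) = 46 + (8 + (-10)² - 6*(-10) - 4*(-4) - 10*(-4))*(-5) = 46 + (8 + 100 + 60 + 16 + 40)*(-5) = 46 + 224*(-5) = 46 - 1120 = -1074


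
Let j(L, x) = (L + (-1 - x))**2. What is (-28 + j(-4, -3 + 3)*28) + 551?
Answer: 1223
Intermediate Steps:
j(L, x) = (-1 + L - x)**2
(-28 + j(-4, -3 + 3)*28) + 551 = (-28 + (1 + (-3 + 3) - 1*(-4))**2*28) + 551 = (-28 + (1 + 0 + 4)**2*28) + 551 = (-28 + 5**2*28) + 551 = (-28 + 25*28) + 551 = (-28 + 700) + 551 = 672 + 551 = 1223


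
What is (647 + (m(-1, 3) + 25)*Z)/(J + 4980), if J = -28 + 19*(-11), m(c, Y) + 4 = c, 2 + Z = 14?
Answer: 887/4743 ≈ 0.18701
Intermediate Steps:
Z = 12 (Z = -2 + 14 = 12)
m(c, Y) = -4 + c
J = -237 (J = -28 - 209 = -237)
(647 + (m(-1, 3) + 25)*Z)/(J + 4980) = (647 + ((-4 - 1) + 25)*12)/(-237 + 4980) = (647 + (-5 + 25)*12)/4743 = (647 + 20*12)*(1/4743) = (647 + 240)*(1/4743) = 887*(1/4743) = 887/4743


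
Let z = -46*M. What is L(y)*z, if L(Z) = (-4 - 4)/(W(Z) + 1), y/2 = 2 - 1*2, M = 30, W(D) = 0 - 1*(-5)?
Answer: 1840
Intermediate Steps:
W(D) = 5 (W(D) = 0 + 5 = 5)
y = 0 (y = 2*(2 - 1*2) = 2*(2 - 2) = 2*0 = 0)
z = -1380 (z = -46*30 = -1380)
L(Z) = -4/3 (L(Z) = (-4 - 4)/(5 + 1) = -8/6 = -8*⅙ = -4/3)
L(y)*z = -4/3*(-1380) = 1840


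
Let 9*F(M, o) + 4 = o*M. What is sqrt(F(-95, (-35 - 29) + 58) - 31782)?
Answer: 4*I*sqrt(17842)/3 ≈ 178.1*I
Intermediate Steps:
F(M, o) = -4/9 + M*o/9 (F(M, o) = -4/9 + (o*M)/9 = -4/9 + (M*o)/9 = -4/9 + M*o/9)
sqrt(F(-95, (-35 - 29) + 58) - 31782) = sqrt((-4/9 + (1/9)*(-95)*((-35 - 29) + 58)) - 31782) = sqrt((-4/9 + (1/9)*(-95)*(-64 + 58)) - 31782) = sqrt((-4/9 + (1/9)*(-95)*(-6)) - 31782) = sqrt((-4/9 + 190/3) - 31782) = sqrt(566/9 - 31782) = sqrt(-285472/9) = 4*I*sqrt(17842)/3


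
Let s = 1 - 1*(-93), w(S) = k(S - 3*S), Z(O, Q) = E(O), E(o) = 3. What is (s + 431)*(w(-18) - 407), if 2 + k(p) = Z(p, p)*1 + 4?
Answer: -211050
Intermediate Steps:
Z(O, Q) = 3
k(p) = 5 (k(p) = -2 + (3*1 + 4) = -2 + (3 + 4) = -2 + 7 = 5)
w(S) = 5
s = 94 (s = 1 + 93 = 94)
(s + 431)*(w(-18) - 407) = (94 + 431)*(5 - 407) = 525*(-402) = -211050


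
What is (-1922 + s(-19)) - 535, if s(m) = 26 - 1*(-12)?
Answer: -2419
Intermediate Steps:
s(m) = 38 (s(m) = 26 + 12 = 38)
(-1922 + s(-19)) - 535 = (-1922 + 38) - 535 = -1884 - 535 = -2419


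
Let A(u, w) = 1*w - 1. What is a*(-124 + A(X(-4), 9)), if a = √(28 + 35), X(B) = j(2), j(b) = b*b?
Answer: -348*√7 ≈ -920.72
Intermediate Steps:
j(b) = b²
X(B) = 4 (X(B) = 2² = 4)
a = 3*√7 (a = √63 = 3*√7 ≈ 7.9373)
A(u, w) = -1 + w (A(u, w) = w - 1 = -1 + w)
a*(-124 + A(X(-4), 9)) = (3*√7)*(-124 + (-1 + 9)) = (3*√7)*(-124 + 8) = (3*√7)*(-116) = -348*√7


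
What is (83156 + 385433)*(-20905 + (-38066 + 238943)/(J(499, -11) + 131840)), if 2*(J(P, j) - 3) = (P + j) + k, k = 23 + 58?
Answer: -862804962967123/88085 ≈ -9.7951e+9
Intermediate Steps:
k = 81
J(P, j) = 87/2 + P/2 + j/2 (J(P, j) = 3 + ((P + j) + 81)/2 = 3 + (81 + P + j)/2 = 3 + (81/2 + P/2 + j/2) = 87/2 + P/2 + j/2)
(83156 + 385433)*(-20905 + (-38066 + 238943)/(J(499, -11) + 131840)) = (83156 + 385433)*(-20905 + (-38066 + 238943)/((87/2 + (½)*499 + (½)*(-11)) + 131840)) = 468589*(-20905 + 200877/((87/2 + 499/2 - 11/2) + 131840)) = 468589*(-20905 + 200877/(575/2 + 131840)) = 468589*(-20905 + 200877/(264255/2)) = 468589*(-20905 + 200877*(2/264255)) = 468589*(-20905 + 133918/88085) = 468589*(-1841283007/88085) = -862804962967123/88085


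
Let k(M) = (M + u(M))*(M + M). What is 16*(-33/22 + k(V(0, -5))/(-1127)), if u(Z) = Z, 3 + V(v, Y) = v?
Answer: -27624/1127 ≈ -24.511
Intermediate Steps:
V(v, Y) = -3 + v
k(M) = 4*M² (k(M) = (M + M)*(M + M) = (2*M)*(2*M) = 4*M²)
16*(-33/22 + k(V(0, -5))/(-1127)) = 16*(-33/22 + (4*(-3 + 0)²)/(-1127)) = 16*(-33*1/22 + (4*(-3)²)*(-1/1127)) = 16*(-3/2 + (4*9)*(-1/1127)) = 16*(-3/2 + 36*(-1/1127)) = 16*(-3/2 - 36/1127) = 16*(-3453/2254) = -27624/1127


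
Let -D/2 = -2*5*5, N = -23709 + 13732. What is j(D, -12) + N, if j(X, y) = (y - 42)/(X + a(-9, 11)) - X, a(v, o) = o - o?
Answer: -503877/50 ≈ -10078.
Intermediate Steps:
N = -9977
D = 100 (D = -2*(-2*5)*5 = -(-20)*5 = -2*(-50) = 100)
a(v, o) = 0
j(X, y) = -X + (-42 + y)/X (j(X, y) = (y - 42)/(X + 0) - X = (-42 + y)/X - X = -X + (-42 + y)/X)
j(D, -12) + N = (-42 - 12 - 1*100²)/100 - 9977 = (-42 - 12 - 1*10000)/100 - 9977 = (-42 - 12 - 10000)/100 - 9977 = (1/100)*(-10054) - 9977 = -5027/50 - 9977 = -503877/50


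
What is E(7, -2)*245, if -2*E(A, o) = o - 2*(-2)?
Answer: -245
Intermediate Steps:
E(A, o) = -2 - o/2 (E(A, o) = -(o - 2*(-2))/2 = -(o + 4)/2 = -(4 + o)/2 = -2 - o/2)
E(7, -2)*245 = (-2 - ½*(-2))*245 = (-2 + 1)*245 = -1*245 = -245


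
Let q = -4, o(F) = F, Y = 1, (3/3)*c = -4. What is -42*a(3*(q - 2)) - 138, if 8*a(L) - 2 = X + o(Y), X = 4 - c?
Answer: -783/4 ≈ -195.75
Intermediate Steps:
c = -4
X = 8 (X = 4 - 1*(-4) = 4 + 4 = 8)
a(L) = 11/8 (a(L) = 1/4 + (8 + 1)/8 = 1/4 + (1/8)*9 = 1/4 + 9/8 = 11/8)
-42*a(3*(q - 2)) - 138 = -42*11/8 - 138 = -231/4 - 138 = -783/4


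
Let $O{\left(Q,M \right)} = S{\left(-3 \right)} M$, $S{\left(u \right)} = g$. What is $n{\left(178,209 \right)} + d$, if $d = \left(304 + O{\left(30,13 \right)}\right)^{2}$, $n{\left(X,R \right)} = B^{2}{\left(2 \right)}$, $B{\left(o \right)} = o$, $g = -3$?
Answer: $70229$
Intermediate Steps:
$S{\left(u \right)} = -3$
$n{\left(X,R \right)} = 4$ ($n{\left(X,R \right)} = 2^{2} = 4$)
$O{\left(Q,M \right)} = - 3 M$
$d = 70225$ ($d = \left(304 - 39\right)^{2} = 265^{2} = 70225$)
$n{\left(178,209 \right)} + d = 4 + 70225 = 70229$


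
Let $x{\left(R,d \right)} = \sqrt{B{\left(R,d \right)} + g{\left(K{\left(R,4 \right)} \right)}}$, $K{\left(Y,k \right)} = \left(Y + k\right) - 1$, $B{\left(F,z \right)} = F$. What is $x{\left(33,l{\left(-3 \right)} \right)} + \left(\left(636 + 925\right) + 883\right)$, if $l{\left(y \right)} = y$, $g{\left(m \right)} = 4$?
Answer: $2444 + \sqrt{37} \approx 2450.1$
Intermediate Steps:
$K{\left(Y,k \right)} = -1 + Y + k$
$x{\left(R,d \right)} = \sqrt{4 + R}$ ($x{\left(R,d \right)} = \sqrt{R + 4} = \sqrt{4 + R}$)
$x{\left(33,l{\left(-3 \right)} \right)} + \left(\left(636 + 925\right) + 883\right) = \sqrt{4 + 33} + \left(\left(636 + 925\right) + 883\right) = \sqrt{37} + \left(1561 + 883\right) = \sqrt{37} + 2444 = 2444 + \sqrt{37}$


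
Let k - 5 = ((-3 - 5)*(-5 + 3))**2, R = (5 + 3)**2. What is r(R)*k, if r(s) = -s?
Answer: -16704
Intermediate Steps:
R = 64 (R = 8**2 = 64)
k = 261 (k = 5 + ((-3 - 5)*(-5 + 3))**2 = 5 + (-8*(-2))**2 = 5 + 16**2 = 5 + 256 = 261)
r(R)*k = -1*64*261 = -64*261 = -16704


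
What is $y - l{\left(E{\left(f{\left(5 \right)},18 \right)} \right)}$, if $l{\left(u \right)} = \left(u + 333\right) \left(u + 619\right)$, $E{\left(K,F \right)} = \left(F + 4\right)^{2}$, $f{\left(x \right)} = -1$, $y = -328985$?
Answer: $-1230136$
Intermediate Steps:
$E{\left(K,F \right)} = \left(4 + F\right)^{2}$
$l{\left(u \right)} = \left(333 + u\right) \left(619 + u\right)$
$y - l{\left(E{\left(f{\left(5 \right)},18 \right)} \right)} = -328985 - \left(206127 + \left(\left(4 + 18\right)^{2}\right)^{2} + 952 \left(4 + 18\right)^{2}\right) = -328985 - \left(206127 + \left(22^{2}\right)^{2} + 952 \cdot 22^{2}\right) = -328985 - \left(206127 + 484^{2} + 952 \cdot 484\right) = -328985 - \left(206127 + 234256 + 460768\right) = -328985 - 901151 = -1230136$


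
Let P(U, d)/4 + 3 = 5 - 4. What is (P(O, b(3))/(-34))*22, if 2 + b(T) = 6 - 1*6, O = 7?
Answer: 88/17 ≈ 5.1765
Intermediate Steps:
b(T) = -2 (b(T) = -2 + (6 - 1*6) = -2 + (6 - 6) = -2 + 0 = -2)
P(U, d) = -8 (P(U, d) = -12 + 4*(5 - 4) = -12 + 4*1 = -12 + 4 = -8)
(P(O, b(3))/(-34))*22 = -8/(-34)*22 = -8*(-1/34)*22 = (4/17)*22 = 88/17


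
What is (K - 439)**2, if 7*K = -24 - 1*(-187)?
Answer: 8468100/49 ≈ 1.7282e+5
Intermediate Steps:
K = 163/7 (K = (-24 - 1*(-187))/7 = (-24 + 187)/7 = (1/7)*163 = 163/7 ≈ 23.286)
(K - 439)**2 = (163/7 - 439)**2 = (-2910/7)**2 = 8468100/49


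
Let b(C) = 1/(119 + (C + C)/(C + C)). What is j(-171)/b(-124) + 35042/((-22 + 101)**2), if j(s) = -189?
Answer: -141510838/6241 ≈ -22674.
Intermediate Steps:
b(C) = 1/120 (b(C) = 1/(119 + (2*C)/((2*C))) = 1/(119 + (2*C)*(1/(2*C))) = 1/(119 + 1) = 1/120)
j(-171)/b(-124) + 35042/((-22 + 101)**2) = -189/1/120 + 35042/((-22 + 101)**2) = -189*120 + 35042/(79**2) = -22680 + 35042/6241 = -141510838/6241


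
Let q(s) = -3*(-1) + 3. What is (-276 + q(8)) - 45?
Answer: -315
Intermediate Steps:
q(s) = 6 (q(s) = 3 + 3 = 6)
(-276 + q(8)) - 45 = (-276 + 6) - 45 = -270 - 45 = -315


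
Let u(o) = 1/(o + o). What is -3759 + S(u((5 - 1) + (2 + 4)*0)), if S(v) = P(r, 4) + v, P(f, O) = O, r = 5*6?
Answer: -30039/8 ≈ -3754.9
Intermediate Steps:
r = 30
u(o) = 1/(2*o)
S(v) = 4 + v
-3759 + S(u((5 - 1) + (2 + 4)*0)) = -3759 + (4 + 1/(2*((5 - 1) + (2 + 4)*0))) = -3759 + (4 + 1/(2*(4 + 6*0))) = -3759 + (4 + 1/(2*(4 + 0))) = -3759 + (4 + (1/2)/4) = -3759 + (4 + (1/2)*(1/4)) = -3759 + (4 + 1/8) = -3759 + 33/8 = -30039/8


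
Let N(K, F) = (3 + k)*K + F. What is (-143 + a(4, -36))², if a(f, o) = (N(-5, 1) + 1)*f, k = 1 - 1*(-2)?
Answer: 65025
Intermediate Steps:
k = 3 (k = 1 + 2 = 3)
N(K, F) = F + 6*K (N(K, F) = (3 + 3)*K + F = 6*K + F = F + 6*K)
a(f, o) = -28*f (a(f, o) = ((1 + 6*(-5)) + 1)*f = ((1 - 30) + 1)*f = (-29 + 1)*f = -28*f)
(-143 + a(4, -36))² = (-143 - 28*4)² = (-143 - 112)² = (-255)² = 65025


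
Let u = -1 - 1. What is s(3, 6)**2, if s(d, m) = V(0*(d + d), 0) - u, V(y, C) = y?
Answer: 4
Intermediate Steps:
u = -2
s(d, m) = 2 (s(d, m) = 0*(d + d) - 1*(-2) = 0*(2*d) + 2 = 0 + 2 = 2)
s(3, 6)**2 = 2**2 = 4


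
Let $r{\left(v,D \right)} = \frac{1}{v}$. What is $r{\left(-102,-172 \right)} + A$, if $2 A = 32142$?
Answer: $\frac{1639241}{102} \approx 16071.0$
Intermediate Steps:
$A = 16071$ ($A = \frac{1}{2} \cdot 32142 = 16071$)
$r{\left(-102,-172 \right)} + A = \frac{1}{-102} + 16071 = - \frac{1}{102} + 16071 = \frac{1639241}{102}$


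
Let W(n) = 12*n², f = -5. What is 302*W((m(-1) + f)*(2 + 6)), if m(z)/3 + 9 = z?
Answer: 284121600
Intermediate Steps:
m(z) = -27 + 3*z
302*W((m(-1) + f)*(2 + 6)) = 302*(12*(((-27 + 3*(-1)) - 5)*(2 + 6))²) = 302*(12*(((-27 - 3) - 5)*8)²) = 302*(12*((-30 - 5)*8)²) = 302*(12*(-35*8)²) = 302*(12*(-280)²) = 302*(12*78400) = 302*940800 = 284121600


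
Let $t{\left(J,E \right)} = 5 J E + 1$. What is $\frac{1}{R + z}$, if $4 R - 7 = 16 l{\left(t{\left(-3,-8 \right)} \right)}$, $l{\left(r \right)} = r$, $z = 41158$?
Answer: $\frac{4}{166575} \approx 2.4013 \cdot 10^{-5}$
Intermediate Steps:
$t{\left(J,E \right)} = 1 + 5 E J$ ($t{\left(J,E \right)} = 5 E J + 1 = 1 + 5 E J$)
$R = \frac{1943}{4}$ ($R = \frac{7}{4} + \frac{16 \left(1 + 5 \left(-8\right) \left(-3\right)\right)}{4} = \frac{7}{4} + \frac{16 \left(1 + 120\right)}{4} = \frac{7}{4} + \frac{16 \cdot 121}{4} = \frac{7}{4} + \frac{1}{4} \cdot 1936 = \frac{7}{4} + 484 = \frac{1943}{4} \approx 485.75$)
$\frac{1}{R + z} = \frac{1}{\frac{1943}{4} + 41158} = \frac{1}{\frac{166575}{4}} = \frac{4}{166575}$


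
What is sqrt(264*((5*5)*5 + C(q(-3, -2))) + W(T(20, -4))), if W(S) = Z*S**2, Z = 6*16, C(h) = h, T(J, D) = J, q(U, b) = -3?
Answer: 4*sqrt(4413) ≈ 265.72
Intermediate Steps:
Z = 96
W(S) = 96*S**2
sqrt(264*((5*5)*5 + C(q(-3, -2))) + W(T(20, -4))) = sqrt(264*((5*5)*5 - 3) + 96*20**2) = sqrt(264*(25*5 - 3) + 96*400) = sqrt(264*(125 - 3) + 38400) = sqrt(264*122 + 38400) = sqrt(32208 + 38400) = sqrt(70608) = 4*sqrt(4413)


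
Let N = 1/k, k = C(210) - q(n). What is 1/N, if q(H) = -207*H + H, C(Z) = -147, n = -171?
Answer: -35373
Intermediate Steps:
q(H) = -206*H
k = -35373 (k = -147 - (-206)*(-171) = -147 - 1*35226 = -147 - 35226 = -35373)
N = -1/35373 (N = 1/(-35373) = -1/35373 ≈ -2.8270e-5)
1/N = 1/(-1/35373) = -35373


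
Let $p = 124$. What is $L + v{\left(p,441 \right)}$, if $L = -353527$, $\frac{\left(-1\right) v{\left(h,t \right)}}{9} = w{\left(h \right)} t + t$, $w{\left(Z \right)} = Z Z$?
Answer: $-61384840$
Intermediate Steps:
$w{\left(Z \right)} = Z^{2}$
$v{\left(h,t \right)} = - 9 t - 9 t h^{2}$ ($v{\left(h,t \right)} = - 9 \left(h^{2} t + t\right) = - 9 \left(t h^{2} + t\right) = - 9 \left(t + t h^{2}\right) = - 9 t - 9 t h^{2}$)
$L + v{\left(p,441 \right)} = -353527 - 3969 \left(1 + 124^{2}\right) = -353527 - 3969 \left(1 + 15376\right) = -353527 - 3969 \cdot 15377 = -353527 - 61031313 = -61384840$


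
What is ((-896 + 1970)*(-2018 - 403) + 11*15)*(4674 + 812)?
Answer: -14263539654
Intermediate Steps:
((-896 + 1970)*(-2018 - 403) + 11*15)*(4674 + 812) = (1074*(-2421) + 165)*5486 = (-2600154 + 165)*5486 = -2599989*5486 = -14263539654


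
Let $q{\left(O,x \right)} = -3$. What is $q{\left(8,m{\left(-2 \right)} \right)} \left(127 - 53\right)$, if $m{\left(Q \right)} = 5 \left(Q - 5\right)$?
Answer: $-222$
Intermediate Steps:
$m{\left(Q \right)} = -25 + 5 Q$ ($m{\left(Q \right)} = 5 \left(-5 + Q\right) = -25 + 5 Q$)
$q{\left(8,m{\left(-2 \right)} \right)} \left(127 - 53\right) = - 3 \left(127 - 53\right) = \left(-3\right) 74 = -222$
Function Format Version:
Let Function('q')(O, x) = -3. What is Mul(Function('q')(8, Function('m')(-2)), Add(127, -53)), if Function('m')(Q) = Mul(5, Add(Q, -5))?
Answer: -222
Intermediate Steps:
Function('m')(Q) = Add(-25, Mul(5, Q)) (Function('m')(Q) = Mul(5, Add(-5, Q)) = Add(-25, Mul(5, Q)))
Mul(Function('q')(8, Function('m')(-2)), Add(127, -53)) = Mul(-3, Add(127, -53)) = Mul(-3, 74) = -222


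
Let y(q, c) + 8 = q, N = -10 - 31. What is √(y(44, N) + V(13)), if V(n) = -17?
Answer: √19 ≈ 4.3589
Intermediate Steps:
N = -41
y(q, c) = -8 + q
√(y(44, N) + V(13)) = √((-8 + 44) - 17) = √(36 - 17) = √19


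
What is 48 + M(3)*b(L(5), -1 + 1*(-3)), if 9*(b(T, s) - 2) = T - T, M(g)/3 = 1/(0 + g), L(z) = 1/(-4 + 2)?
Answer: 50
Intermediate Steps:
L(z) = -1/2 (L(z) = 1/(-2) = -1/2)
M(g) = 3/g (M(g) = 3/(0 + g) = 3/g)
b(T, s) = 2 (b(T, s) = 2 + (T - T)/9 = 2 + (1/9)*0 = 2 + 0 = 2)
48 + M(3)*b(L(5), -1 + 1*(-3)) = 48 + (3/3)*2 = 48 + (3*(1/3))*2 = 48 + 1*2 = 48 + 2 = 50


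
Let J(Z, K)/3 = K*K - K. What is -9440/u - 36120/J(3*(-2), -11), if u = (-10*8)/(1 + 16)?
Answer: 63188/33 ≈ 1914.8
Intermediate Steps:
u = -80/17 ≈ -4.7059
J(Z, K) = -3*K + 3*K² (J(Z, K) = 3*(K*K - K) = 3*(K² - K) = -3*K + 3*K²)
-9440/u - 36120/J(3*(-2), -11) = -9440/(-80/17) - 36120*(-1/(33*(-1 - 11))) = -9440*(-17/80) - 36120/(3*(-11)*(-12)) = 2006 - 36120/396 = 2006 - 36120*1/396 = 2006 - 3010/33 = 63188/33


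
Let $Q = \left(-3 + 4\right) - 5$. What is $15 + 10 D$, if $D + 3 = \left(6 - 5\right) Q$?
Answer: $-55$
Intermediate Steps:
$Q = -4$ ($Q = 1 - 5 = -4$)
$D = -7$ ($D = -3 + \left(6 - 5\right) \left(-4\right) = -3 + 1 \left(-4\right) = -3 - 4 = -7$)
$15 + 10 D = 15 + 10 \left(-7\right) = 15 - 70 = -55$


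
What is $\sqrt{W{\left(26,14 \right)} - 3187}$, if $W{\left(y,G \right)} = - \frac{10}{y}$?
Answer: $\frac{6 i \sqrt{14963}}{13} \approx 56.457 i$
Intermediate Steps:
$\sqrt{W{\left(26,14 \right)} - 3187} = \sqrt{- \frac{10}{26} - 3187} = \sqrt{\left(-10\right) \frac{1}{26} - 3187} = \sqrt{- \frac{5}{13} - 3187} = \sqrt{- \frac{41436}{13}} = \frac{6 i \sqrt{14963}}{13}$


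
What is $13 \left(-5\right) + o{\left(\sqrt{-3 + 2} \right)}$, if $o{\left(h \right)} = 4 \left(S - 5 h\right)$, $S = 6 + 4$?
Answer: $-25 - 20 i \approx -25.0 - 20.0 i$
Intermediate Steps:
$S = 10$
$o{\left(h \right)} = 40 - 20 h$ ($o{\left(h \right)} = 4 \left(10 - 5 h\right) = 40 - 20 h$)
$13 \left(-5\right) + o{\left(\sqrt{-3 + 2} \right)} = 13 \left(-5\right) + \left(40 - 20 \sqrt{-3 + 2}\right) = -65 + \left(40 - 20 \sqrt{-1}\right) = -65 + \left(40 - 20 i\right) = -25 - 20 i$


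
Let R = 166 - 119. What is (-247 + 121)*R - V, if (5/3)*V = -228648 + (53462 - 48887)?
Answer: 642609/5 ≈ 1.2852e+5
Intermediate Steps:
R = 47
V = -672219/5 (V = 3*(-228648 + (53462 - 48887))/5 = 3*(-228648 + 4575)/5 = (⅗)*(-224073) = -672219/5 ≈ -1.3444e+5)
(-247 + 121)*R - V = (-247 + 121)*47 - 1*(-672219/5) = -126*47 + 672219/5 = -5922 + 672219/5 = 642609/5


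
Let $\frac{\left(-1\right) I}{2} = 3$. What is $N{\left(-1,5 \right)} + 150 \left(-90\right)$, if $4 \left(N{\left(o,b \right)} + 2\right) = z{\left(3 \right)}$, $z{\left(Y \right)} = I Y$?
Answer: $- \frac{27013}{2} \approx -13507.0$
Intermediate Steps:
$I = -6$ ($I = \left(-2\right) 3 = -6$)
$z{\left(Y \right)} = - 6 Y$
$N{\left(o,b \right)} = - \frac{13}{2}$ ($N{\left(o,b \right)} = -2 + \frac{\left(-6\right) 3}{4} = -2 + \frac{1}{4} \left(-18\right) = -2 - \frac{9}{2} = - \frac{13}{2}$)
$N{\left(-1,5 \right)} + 150 \left(-90\right) = - \frac{13}{2} + 150 \left(-90\right) = - \frac{13}{2} - 13500 = - \frac{27013}{2}$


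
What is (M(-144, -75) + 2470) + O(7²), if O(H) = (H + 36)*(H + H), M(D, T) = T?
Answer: 10725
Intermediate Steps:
O(H) = 2*H*(36 + H) (O(H) = (36 + H)*(2*H) = 2*H*(36 + H))
(M(-144, -75) + 2470) + O(7²) = (-75 + 2470) + 2*7²*(36 + 7²) = 2395 + 2*49*(36 + 49) = 2395 + 2*49*85 = 2395 + 8330 = 10725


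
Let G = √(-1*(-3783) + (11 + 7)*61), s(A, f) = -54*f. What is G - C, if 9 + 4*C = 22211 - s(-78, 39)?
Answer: -6077 + √4881 ≈ -6007.1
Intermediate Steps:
C = 6077 (C = -9/4 + (22211 - (-54)*39)/4 = -9/4 + (22211 - 1*(-2106))/4 = -9/4 + (22211 + 2106)/4 = -9/4 + (¼)*24317 = -9/4 + 24317/4 = 6077)
G = √4881 (G = √(3783 + 18*61) = √(3783 + 1098) = √4881 ≈ 69.864)
G - C = √4881 - 1*6077 = √4881 - 6077 = -6077 + √4881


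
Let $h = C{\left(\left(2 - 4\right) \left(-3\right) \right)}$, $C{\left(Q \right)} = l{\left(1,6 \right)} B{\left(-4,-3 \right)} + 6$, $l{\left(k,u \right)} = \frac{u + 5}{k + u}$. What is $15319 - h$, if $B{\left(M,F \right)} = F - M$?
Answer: $\frac{107180}{7} \approx 15311.0$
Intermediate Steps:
$l{\left(k,u \right)} = \frac{5 + u}{k + u}$
$C{\left(Q \right)} = \frac{53}{7}$ ($C{\left(Q \right)} = \frac{5 + 6}{1 + 6} \left(-3 - -4\right) + 6 = \frac{1}{7} \cdot 11 \left(-3 + 4\right) + 6 = \frac{1}{7} \cdot 11 \cdot 1 + 6 = \frac{11}{7} \cdot 1 + 6 = \frac{11}{7} + 6 = \frac{53}{7}$)
$h = \frac{53}{7} \approx 7.5714$
$15319 - h = 15319 - \frac{53}{7} = \frac{107180}{7}$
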